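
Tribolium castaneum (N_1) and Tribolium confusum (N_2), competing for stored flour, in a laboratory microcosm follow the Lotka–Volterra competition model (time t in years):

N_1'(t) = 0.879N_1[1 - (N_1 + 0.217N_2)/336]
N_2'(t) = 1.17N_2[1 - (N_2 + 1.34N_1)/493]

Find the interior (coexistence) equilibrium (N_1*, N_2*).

Setting both brackets to zero gives the nullclines N_1 + 0.217N_2 = 336 and 1.34N_1 + N_2 = 493.
Substituting N_2 = 493 - 1.34N_1 into the first: N_1(1 - 0.217·1.34) = 336 - 0.217·493.
So N_1* = 229/0.709 = 323, and then N_2* = 493 - 1.34·323 = 60.3.

N_1* ≈ 323, N_2* ≈ 60.3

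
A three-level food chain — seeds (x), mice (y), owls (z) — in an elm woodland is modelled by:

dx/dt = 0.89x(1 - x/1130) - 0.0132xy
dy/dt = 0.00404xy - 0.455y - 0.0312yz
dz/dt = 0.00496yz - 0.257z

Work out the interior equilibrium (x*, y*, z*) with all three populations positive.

x* ≈ 262, y* ≈ 51.8, z* ≈ 19.3

From dz/dt = 0: 0.00496y* = 0.257, so y* = 51.8.
From dx/dt = 0: 0.89(1 - x*/1130) = 0.0132·51.8, giving x* = 1130·(1 - 0.768) = 262.
From dy/dt = 0: 0.00404·262 - 0.455 = 0.0312z*, so z* = 0.602/0.0312 = 19.3.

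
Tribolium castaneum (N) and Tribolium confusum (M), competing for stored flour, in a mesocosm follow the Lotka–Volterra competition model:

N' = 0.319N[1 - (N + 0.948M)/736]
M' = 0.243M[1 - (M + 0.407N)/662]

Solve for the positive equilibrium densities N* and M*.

Setting both brackets to zero gives the nullclines N + 0.948M = 736 and 0.407N + M = 662.
Substituting M = 662 - 0.407N into the first: N(1 - 0.948·0.407) = 736 - 0.948·662.
So N* = 108/0.614 = 177, and then M* = 662 - 0.407·177 = 590.

N* ≈ 177, M* ≈ 590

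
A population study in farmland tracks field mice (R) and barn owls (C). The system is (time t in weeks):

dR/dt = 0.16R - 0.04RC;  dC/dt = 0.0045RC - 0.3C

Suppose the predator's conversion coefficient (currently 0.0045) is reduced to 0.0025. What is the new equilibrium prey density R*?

At the interior fixed point, setting dC/dt = 0 with C > 0 fixes R* = (predator death rate)/(RC coefficient) — independent of the other coefficients.
With the change, R* = 0.3/0.0025 = 120; it rises from 66.7.

R* ≈ 120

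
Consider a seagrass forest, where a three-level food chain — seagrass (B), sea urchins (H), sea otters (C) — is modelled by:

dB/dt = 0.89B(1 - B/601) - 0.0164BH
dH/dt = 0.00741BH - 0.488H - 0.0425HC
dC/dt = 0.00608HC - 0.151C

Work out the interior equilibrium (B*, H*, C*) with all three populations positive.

B* ≈ 326, H* ≈ 24.8, C* ≈ 45.3

From dC/dt = 0: 0.00608H* = 0.151, so H* = 24.8.
From dB/dt = 0: 0.89(1 - B*/601) = 0.0164·24.8, giving B* = 601·(1 - 0.458) = 326.
From dH/dt = 0: 0.00741·326 - 0.488 = 0.0425C*, so C* = 1.93/0.0425 = 45.3.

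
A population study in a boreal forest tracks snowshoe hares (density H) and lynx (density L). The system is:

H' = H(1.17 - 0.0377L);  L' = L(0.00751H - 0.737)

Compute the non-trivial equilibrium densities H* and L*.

H* ≈ 98.1, L* ≈ 31

Set dL/dt = 0 with L > 0: 0.00751H - 0.737 = 0, so H* = 0.737/0.00751 = 98.1.
Set dH/dt = 0 with H > 0: 1.17 - 0.0377L = 0, so L* = 1.17/0.0377 = 31.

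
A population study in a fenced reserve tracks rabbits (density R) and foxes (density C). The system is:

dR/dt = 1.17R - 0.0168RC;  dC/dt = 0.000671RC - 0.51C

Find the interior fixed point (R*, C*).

Set dC/dt = 0 with C > 0: 0.000671R - 0.51 = 0, so R* = 0.51/0.000671 = 760.
Set dR/dt = 0 with R > 0: 1.17 - 0.0168C = 0, so C* = 1.17/0.0168 = 69.6.

R* ≈ 760, C* ≈ 69.6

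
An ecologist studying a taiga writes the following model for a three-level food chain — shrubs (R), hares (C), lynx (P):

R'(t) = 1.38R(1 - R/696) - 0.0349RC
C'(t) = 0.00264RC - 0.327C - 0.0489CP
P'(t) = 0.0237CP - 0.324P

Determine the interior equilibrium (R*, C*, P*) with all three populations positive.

R* ≈ 455, C* ≈ 13.7, P* ≈ 17.9

From dP/dt = 0: 0.0237C* = 0.324, so C* = 13.7.
From dR/dt = 0: 1.38(1 - R*/696) = 0.0349·13.7, giving R* = 696·(1 - 0.346) = 455.
From dC/dt = 0: 0.00264·455 - 0.327 = 0.0489P*, so P* = 0.875/0.0489 = 17.9.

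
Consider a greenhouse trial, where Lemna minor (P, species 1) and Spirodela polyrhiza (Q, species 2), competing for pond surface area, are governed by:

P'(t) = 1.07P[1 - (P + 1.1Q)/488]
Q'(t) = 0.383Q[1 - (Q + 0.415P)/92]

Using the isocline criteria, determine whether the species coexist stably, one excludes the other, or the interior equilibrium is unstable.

species 1 excludes species 2

Compare the nullcline intercepts: K1/α12 = 488/1.1 = 444 > K2 = 92; K2/α21 = 92/0.415 = 222 < K1 = 488.
Since the inequalities point opposite ways, species 1 can invade but species 2 cannot.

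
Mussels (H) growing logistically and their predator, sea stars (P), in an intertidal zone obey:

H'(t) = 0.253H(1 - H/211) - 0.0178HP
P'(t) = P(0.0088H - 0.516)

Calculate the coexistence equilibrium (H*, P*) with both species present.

From dP/dt = 0 with P > 0: 0.0088H* = 0.516, so H* = 58.6.
Substitute into dH/dt = 0: 0.253(1 - 58.6/211) = 0.0178P*.
The bracket is 0.722, giving P* = 0.183/0.0178 = 10.3.

H* ≈ 58.6, P* ≈ 10.3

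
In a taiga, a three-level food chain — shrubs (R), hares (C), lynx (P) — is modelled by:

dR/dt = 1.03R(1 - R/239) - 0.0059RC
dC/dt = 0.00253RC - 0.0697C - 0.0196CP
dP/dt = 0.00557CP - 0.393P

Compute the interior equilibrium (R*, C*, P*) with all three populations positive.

From dP/dt = 0: 0.00557C* = 0.393, so C* = 70.6.
From dR/dt = 0: 1.03(1 - R*/239) = 0.0059·70.6, giving R* = 239·(1 - 0.404) = 142.
From dC/dt = 0: 0.00253·142 - 0.0697 = 0.0196P*, so P* = 0.291/0.0196 = 14.8.

R* ≈ 142, C* ≈ 70.6, P* ≈ 14.8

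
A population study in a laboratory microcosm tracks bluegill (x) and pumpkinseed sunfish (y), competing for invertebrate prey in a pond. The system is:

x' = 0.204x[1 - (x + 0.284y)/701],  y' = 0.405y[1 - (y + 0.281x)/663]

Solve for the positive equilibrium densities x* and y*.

x* ≈ 557, y* ≈ 506

Setting both brackets to zero gives the nullclines x + 0.284y = 701 and 0.281x + y = 663.
Substituting y = 663 - 0.281x into the first: x(1 - 0.284·0.281) = 701 - 0.284·663.
So x* = 513/0.92 = 557, and then y* = 663 - 0.281·557 = 506.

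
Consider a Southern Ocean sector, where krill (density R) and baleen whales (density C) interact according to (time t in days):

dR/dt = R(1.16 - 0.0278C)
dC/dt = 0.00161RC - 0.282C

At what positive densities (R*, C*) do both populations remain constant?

Set dC/dt = 0 with C > 0: 0.00161R - 0.282 = 0, so R* = 0.282/0.00161 = 175.
Set dR/dt = 0 with R > 0: 1.16 - 0.0278C = 0, so C* = 1.16/0.0278 = 41.7.

R* ≈ 175, C* ≈ 41.7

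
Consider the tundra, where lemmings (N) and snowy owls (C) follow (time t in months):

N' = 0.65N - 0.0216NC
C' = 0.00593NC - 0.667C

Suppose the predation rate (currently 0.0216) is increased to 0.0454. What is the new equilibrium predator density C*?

At the interior fixed point, setting dN/dt = 0 with N > 0 fixes C* = (prey growth rate)/(NC coefficient) — independent of the other coefficients.
With the change, C* = 0.65/0.0454 = 14.3; it falls from 30.1.

C* ≈ 14.3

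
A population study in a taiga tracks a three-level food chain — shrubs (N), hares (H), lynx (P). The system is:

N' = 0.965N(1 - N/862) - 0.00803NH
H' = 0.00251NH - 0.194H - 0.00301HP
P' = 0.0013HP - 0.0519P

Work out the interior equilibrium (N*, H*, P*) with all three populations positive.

From dP/dt = 0: 0.0013H* = 0.0519, so H* = 39.9.
From dN/dt = 0: 0.965(1 - N*/862) = 0.00803·39.9, giving N* = 862·(1 - 0.332) = 576.
From dH/dt = 0: 0.00251·576 - 0.194 = 0.00301P*, so P* = 1.25/0.00301 = 416.

N* ≈ 576, H* ≈ 39.9, P* ≈ 416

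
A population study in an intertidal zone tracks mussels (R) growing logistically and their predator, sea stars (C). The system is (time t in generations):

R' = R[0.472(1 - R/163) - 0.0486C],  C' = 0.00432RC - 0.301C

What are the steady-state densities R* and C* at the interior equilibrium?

From dC/dt = 0 with C > 0: 0.00432R* = 0.301, so R* = 69.7.
Substitute into dR/dt = 0: 0.472(1 - 69.7/163) = 0.0486C*.
The bracket is 0.573, giving C* = 0.27/0.0486 = 5.56.

R* ≈ 69.7, C* ≈ 5.56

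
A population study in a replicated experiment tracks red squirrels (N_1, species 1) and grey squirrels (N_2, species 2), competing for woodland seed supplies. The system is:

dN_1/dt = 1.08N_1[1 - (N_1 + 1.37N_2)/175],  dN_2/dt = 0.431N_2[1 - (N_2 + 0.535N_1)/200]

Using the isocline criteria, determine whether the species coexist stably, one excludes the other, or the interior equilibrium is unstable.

Compare the nullcline intercepts: K1/α12 = 175/1.37 = 128 < K2 = 200; K2/α21 = 200/0.535 = 374 > K1 = 175.
Since the inequalities point opposite ways, species 2 can invade but species 1 cannot.

species 2 excludes species 1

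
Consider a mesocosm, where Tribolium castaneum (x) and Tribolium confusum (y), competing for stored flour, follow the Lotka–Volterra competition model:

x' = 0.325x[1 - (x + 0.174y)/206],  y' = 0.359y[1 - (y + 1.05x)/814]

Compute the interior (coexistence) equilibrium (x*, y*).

x* ≈ 78.8, y* ≈ 731

Setting both brackets to zero gives the nullclines x + 0.174y = 206 and 1.05x + y = 814.
Substituting y = 814 - 1.05x into the first: x(1 - 0.174·1.05) = 206 - 0.174·814.
So x* = 64.4/0.817 = 78.8, and then y* = 814 - 1.05·78.8 = 731.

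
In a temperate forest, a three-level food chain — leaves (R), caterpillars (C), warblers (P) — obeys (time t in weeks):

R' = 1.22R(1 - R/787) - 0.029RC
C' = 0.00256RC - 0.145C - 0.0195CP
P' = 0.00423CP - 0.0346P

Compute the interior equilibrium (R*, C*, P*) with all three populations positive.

R* ≈ 634, C* ≈ 8.18, P* ≈ 75.8

From dP/dt = 0: 0.00423C* = 0.0346, so C* = 8.18.
From dR/dt = 0: 1.22(1 - R*/787) = 0.029·8.18, giving R* = 787·(1 - 0.194) = 634.
From dC/dt = 0: 0.00256·634 - 0.145 = 0.0195P*, so P* = 1.48/0.0195 = 75.8.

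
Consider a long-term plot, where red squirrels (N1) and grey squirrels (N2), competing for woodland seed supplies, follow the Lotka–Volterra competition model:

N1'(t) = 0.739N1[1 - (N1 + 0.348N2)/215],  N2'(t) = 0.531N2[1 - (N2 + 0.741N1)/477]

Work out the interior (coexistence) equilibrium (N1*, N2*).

N1* ≈ 66, N2* ≈ 428

Setting both brackets to zero gives the nullclines N1 + 0.348N2 = 215 and 0.741N1 + N2 = 477.
Substituting N2 = 477 - 0.741N1 into the first: N1(1 - 0.348·0.741) = 215 - 0.348·477.
So N1* = 49/0.742 = 66, and then N2* = 477 - 0.741·66 = 428.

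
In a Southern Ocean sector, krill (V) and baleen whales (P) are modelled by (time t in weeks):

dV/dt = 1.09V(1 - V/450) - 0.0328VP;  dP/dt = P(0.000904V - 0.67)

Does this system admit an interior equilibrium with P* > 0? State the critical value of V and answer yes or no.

Threshold V = 741; K < 741, so no, the predator goes extinct.

The predator equation gives dP/dt > 0 only when V > 0.67/0.000904 = 741.
Without the predator, V → K = 450. Since 450 < 741, the predator cannot invade.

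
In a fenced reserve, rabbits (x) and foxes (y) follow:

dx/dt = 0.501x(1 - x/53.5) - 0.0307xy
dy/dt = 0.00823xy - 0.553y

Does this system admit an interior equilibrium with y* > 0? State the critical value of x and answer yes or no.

Threshold x = 67.2; K < 67.2, so no, the predator goes extinct.

The predator equation gives dy/dt > 0 only when x > 0.553/0.00823 = 67.2.
Without the predator, x → K = 53.5. Since 53.5 < 67.2, the predator cannot invade.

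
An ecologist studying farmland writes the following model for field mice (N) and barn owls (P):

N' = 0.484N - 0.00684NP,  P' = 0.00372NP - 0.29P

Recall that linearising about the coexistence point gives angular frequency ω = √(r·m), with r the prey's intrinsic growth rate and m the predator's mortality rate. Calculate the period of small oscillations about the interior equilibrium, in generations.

T ≈ 16.8 generations

Here r = 0.484 and m = 0.29, so r·m = 0.14.
ω = √0.14 = 0.375 per generation, hence T = 2π/ω ≈ 16.8 generations.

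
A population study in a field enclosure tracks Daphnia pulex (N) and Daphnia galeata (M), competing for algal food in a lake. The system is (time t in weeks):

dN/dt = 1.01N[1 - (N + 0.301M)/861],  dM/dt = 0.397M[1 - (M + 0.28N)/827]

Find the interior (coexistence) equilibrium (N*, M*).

N* ≈ 668, M* ≈ 640

Setting both brackets to zero gives the nullclines N + 0.301M = 861 and 0.28N + M = 827.
Substituting M = 827 - 0.28N into the first: N(1 - 0.301·0.28) = 861 - 0.301·827.
So N* = 612/0.916 = 668, and then M* = 827 - 0.28·668 = 640.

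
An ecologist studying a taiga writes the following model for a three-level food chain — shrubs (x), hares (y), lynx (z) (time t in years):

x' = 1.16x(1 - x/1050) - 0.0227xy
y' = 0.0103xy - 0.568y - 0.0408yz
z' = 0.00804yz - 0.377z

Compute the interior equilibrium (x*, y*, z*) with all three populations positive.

From dz/dt = 0: 0.00804y* = 0.377, so y* = 46.9.
From dx/dt = 0: 1.16(1 - x*/1050) = 0.0227·46.9, giving x* = 1050·(1 - 0.918) = 86.5.
From dy/dt = 0: 0.0103·86.5 - 0.568 = 0.0408z*, so z* = 0.323/0.0408 = 7.92.

x* ≈ 86.5, y* ≈ 46.9, z* ≈ 7.92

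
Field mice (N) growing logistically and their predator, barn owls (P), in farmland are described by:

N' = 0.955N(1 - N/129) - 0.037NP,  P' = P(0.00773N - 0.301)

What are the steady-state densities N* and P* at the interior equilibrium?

N* ≈ 38.9, P* ≈ 18

From dP/dt = 0 with P > 0: 0.00773N* = 0.301, so N* = 38.9.
Substitute into dN/dt = 0: 0.955(1 - 38.9/129) = 0.037P*.
The bracket is 0.698, giving P* = 0.667/0.037 = 18.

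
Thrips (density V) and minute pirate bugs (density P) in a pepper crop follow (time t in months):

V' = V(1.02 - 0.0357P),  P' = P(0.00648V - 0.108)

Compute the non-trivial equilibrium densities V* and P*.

Set dP/dt = 0 with P > 0: 0.00648V - 0.108 = 0, so V* = 0.108/0.00648 = 16.7.
Set dV/dt = 0 with V > 0: 1.02 - 0.0357P = 0, so P* = 1.02/0.0357 = 28.6.

V* ≈ 16.7, P* ≈ 28.6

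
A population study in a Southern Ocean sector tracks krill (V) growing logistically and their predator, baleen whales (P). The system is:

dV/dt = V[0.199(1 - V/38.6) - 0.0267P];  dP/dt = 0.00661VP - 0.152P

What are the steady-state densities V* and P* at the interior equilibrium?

From dP/dt = 0 with P > 0: 0.00661V* = 0.152, so V* = 23.
Substitute into dV/dt = 0: 0.199(1 - 23/38.6) = 0.0267P*.
The bracket is 0.404, giving P* = 0.0804/0.0267 = 3.01.

V* ≈ 23, P* ≈ 3.01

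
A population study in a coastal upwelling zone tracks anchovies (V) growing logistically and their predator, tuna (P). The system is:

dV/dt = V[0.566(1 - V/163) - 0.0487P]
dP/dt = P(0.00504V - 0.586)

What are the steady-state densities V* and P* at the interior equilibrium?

From dP/dt = 0 with P > 0: 0.00504V* = 0.586, so V* = 116.
Substitute into dV/dt = 0: 0.566(1 - 116/163) = 0.0487P*.
The bracket is 0.287, giving P* = 0.162/0.0487 = 3.33.

V* ≈ 116, P* ≈ 3.33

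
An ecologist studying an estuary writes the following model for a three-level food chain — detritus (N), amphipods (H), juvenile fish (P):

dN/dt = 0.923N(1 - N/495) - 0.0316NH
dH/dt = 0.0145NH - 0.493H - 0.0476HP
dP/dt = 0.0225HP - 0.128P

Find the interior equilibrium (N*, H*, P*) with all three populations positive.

From dP/dt = 0: 0.0225H* = 0.128, so H* = 5.69.
From dN/dt = 0: 0.923(1 - N*/495) = 0.0316·5.69, giving N* = 495·(1 - 0.195) = 399.
From dH/dt = 0: 0.0145·399 - 0.493 = 0.0476P*, so P* = 5.29/0.0476 = 111.

N* ≈ 399, H* ≈ 5.69, P* ≈ 111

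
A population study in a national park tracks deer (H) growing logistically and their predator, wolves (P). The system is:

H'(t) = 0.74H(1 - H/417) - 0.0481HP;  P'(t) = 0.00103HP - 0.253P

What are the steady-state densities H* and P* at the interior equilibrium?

From dP/dt = 0 with P > 0: 0.00103H* = 0.253, so H* = 246.
Substitute into dH/dt = 0: 0.74(1 - 246/417) = 0.0481P*.
The bracket is 0.411, giving P* = 0.304/0.0481 = 6.32.

H* ≈ 246, P* ≈ 6.32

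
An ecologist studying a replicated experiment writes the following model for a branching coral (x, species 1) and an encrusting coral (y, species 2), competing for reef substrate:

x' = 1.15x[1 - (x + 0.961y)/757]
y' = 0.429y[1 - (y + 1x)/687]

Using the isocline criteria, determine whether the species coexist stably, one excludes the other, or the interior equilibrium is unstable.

Compare the nullcline intercepts: K1/α12 = 757/0.961 = 788 > K2 = 687; K2/α21 = 687/1 = 687 < K1 = 757.
Since the inequalities point opposite ways, species 1 can invade but species 2 cannot.

species 1 excludes species 2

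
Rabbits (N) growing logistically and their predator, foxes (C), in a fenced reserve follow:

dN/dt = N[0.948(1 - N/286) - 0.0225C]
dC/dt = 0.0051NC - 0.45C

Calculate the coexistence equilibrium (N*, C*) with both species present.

N* ≈ 88.2, C* ≈ 29.1

From dC/dt = 0 with C > 0: 0.0051N* = 0.45, so N* = 88.2.
Substitute into dN/dt = 0: 0.948(1 - 88.2/286) = 0.0225C*.
The bracket is 0.691, giving C* = 0.656/0.0225 = 29.1.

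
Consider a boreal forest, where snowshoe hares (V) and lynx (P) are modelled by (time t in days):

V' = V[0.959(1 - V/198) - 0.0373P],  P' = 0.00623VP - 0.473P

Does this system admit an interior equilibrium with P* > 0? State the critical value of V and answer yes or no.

The predator equation gives dP/dt > 0 only when V > 0.473/0.00623 = 75.9.
Without the predator, V → K = 198. Since 198 > 75.9, the predator can invade and persist.

Threshold V = 75.9; K > 75.9, so yes, the predator persists.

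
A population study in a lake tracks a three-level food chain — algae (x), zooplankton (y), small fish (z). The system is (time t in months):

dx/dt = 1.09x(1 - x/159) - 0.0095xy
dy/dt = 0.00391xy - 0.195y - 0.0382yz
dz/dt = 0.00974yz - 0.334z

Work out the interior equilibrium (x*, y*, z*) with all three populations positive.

x* ≈ 111, y* ≈ 34.3, z* ≈ 6.31

From dz/dt = 0: 0.00974y* = 0.334, so y* = 34.3.
From dx/dt = 0: 1.09(1 - x*/159) = 0.0095·34.3, giving x* = 159·(1 - 0.299) = 111.
From dy/dt = 0: 0.00391·111 - 0.195 = 0.0382z*, so z* = 0.241/0.0382 = 6.31.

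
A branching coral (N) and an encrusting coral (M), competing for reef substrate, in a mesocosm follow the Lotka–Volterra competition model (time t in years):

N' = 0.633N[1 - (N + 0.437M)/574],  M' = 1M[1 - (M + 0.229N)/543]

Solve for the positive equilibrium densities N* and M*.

Setting both brackets to zero gives the nullclines N + 0.437M = 574 and 0.229N + M = 543.
Substituting M = 543 - 0.229N into the first: N(1 - 0.437·0.229) = 574 - 0.437·543.
So N* = 337/0.9 = 374, and then M* = 543 - 0.229·374 = 457.

N* ≈ 374, M* ≈ 457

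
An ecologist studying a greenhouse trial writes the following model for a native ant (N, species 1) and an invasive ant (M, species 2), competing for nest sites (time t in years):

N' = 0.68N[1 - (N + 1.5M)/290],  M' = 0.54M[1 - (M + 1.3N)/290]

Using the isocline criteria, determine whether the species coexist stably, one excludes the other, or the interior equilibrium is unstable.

Compare the nullcline intercepts: K1/α12 = 290/1.5 = 193 < K2 = 290; K2/α21 = 290/1.3 = 223 < K1 = 290.
Since both are reversed, neither can invade when rare; the interior point is a saddle.

unstable coexistence (outcome depends on initial conditions)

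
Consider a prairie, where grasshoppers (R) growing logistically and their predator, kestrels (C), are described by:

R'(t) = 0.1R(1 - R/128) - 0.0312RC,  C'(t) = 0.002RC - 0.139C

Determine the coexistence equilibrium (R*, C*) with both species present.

R* ≈ 69.5, C* ≈ 1.46

From dC/dt = 0 with C > 0: 0.002R* = 0.139, so R* = 69.5.
Substitute into dR/dt = 0: 0.1(1 - 69.5/128) = 0.0312C*.
The bracket is 0.457, giving C* = 0.0457/0.0312 = 1.46.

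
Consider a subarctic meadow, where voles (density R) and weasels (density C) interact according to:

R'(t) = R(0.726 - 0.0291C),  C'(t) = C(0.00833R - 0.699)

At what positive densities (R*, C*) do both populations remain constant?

R* ≈ 83.9, C* ≈ 24.9

Set dC/dt = 0 with C > 0: 0.00833R - 0.699 = 0, so R* = 0.699/0.00833 = 83.9.
Set dR/dt = 0 with R > 0: 0.726 - 0.0291C = 0, so C* = 0.726/0.0291 = 24.9.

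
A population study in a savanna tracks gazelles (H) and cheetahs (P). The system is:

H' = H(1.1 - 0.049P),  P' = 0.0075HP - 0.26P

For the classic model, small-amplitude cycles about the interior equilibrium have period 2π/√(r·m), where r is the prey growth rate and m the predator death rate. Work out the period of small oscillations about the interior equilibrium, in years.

Here r = 1.1 and m = 0.26, so r·m = 0.286.
ω = √0.286 = 0.535 per year, hence T = 2π/ω ≈ 11.7 years.

T ≈ 11.7 years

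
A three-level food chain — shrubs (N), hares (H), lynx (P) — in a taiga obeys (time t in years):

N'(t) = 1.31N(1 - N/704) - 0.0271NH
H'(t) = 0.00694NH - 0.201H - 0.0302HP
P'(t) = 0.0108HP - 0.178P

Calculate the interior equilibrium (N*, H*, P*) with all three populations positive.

N* ≈ 464, H* ≈ 16.5, P* ≈ 100

From dP/dt = 0: 0.0108H* = 0.178, so H* = 16.5.
From dN/dt = 0: 1.31(1 - N*/704) = 0.0271·16.5, giving N* = 704·(1 - 0.341) = 464.
From dH/dt = 0: 0.00694·464 - 0.201 = 0.0302P*, so P* = 3.02/0.0302 = 100.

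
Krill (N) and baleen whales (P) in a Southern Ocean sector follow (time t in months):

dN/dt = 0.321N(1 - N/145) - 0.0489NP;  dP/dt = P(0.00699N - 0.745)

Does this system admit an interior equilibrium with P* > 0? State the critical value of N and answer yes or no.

Threshold N = 107; K > 107, so yes, the predator persists.

The predator equation gives dP/dt > 0 only when N > 0.745/0.00699 = 107.
Without the predator, N → K = 145. Since 145 > 107, the predator can invade and persist.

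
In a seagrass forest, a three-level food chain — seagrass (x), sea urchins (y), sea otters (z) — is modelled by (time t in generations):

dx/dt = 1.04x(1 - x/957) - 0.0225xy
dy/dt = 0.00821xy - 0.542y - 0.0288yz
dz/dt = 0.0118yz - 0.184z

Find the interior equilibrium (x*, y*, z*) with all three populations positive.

x* ≈ 634, y* ≈ 15.6, z* ≈ 162

From dz/dt = 0: 0.0118y* = 0.184, so y* = 15.6.
From dx/dt = 0: 1.04(1 - x*/957) = 0.0225·15.6, giving x* = 957·(1 - 0.337) = 634.
From dy/dt = 0: 0.00821·634 - 0.542 = 0.0288z*, so z* = 4.66/0.0288 = 162.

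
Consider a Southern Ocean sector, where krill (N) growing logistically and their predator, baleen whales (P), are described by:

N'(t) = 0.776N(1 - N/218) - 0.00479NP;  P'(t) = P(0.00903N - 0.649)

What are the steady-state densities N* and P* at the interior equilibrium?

N* ≈ 71.9, P* ≈ 109

From dP/dt = 0 with P > 0: 0.00903N* = 0.649, so N* = 71.9.
Substitute into dN/dt = 0: 0.776(1 - 71.9/218) = 0.00479P*.
The bracket is 0.67, giving P* = 0.52/0.00479 = 109.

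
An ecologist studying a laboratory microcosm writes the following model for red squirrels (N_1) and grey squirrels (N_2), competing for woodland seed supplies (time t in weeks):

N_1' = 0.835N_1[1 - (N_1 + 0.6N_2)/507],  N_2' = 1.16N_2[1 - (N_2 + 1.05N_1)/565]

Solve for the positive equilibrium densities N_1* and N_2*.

Setting both brackets to zero gives the nullclines N_1 + 0.6N_2 = 507 and 1.05N_1 + N_2 = 565.
Substituting N_2 = 565 - 1.05N_1 into the first: N_1(1 - 0.6·1.05) = 507 - 0.6·565.
So N_1* = 168/0.37 = 454, and then N_2* = 565 - 1.05·454 = 88.2.

N_1* ≈ 454, N_2* ≈ 88.2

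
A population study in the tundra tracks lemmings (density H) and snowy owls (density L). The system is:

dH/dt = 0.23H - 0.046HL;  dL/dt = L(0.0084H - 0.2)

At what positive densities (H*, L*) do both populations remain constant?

H* ≈ 23.8, L* ≈ 5

Set dL/dt = 0 with L > 0: 0.0084H - 0.2 = 0, so H* = 0.2/0.0084 = 23.8.
Set dH/dt = 0 with H > 0: 0.23 - 0.046L = 0, so L* = 0.23/0.046 = 5.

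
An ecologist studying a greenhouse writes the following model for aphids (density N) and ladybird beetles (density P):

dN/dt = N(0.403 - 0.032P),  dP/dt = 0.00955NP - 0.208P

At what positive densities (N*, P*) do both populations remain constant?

Set dP/dt = 0 with P > 0: 0.00955N - 0.208 = 0, so N* = 0.208/0.00955 = 21.8.
Set dN/dt = 0 with N > 0: 0.403 - 0.032P = 0, so P* = 0.403/0.032 = 12.6.

N* ≈ 21.8, P* ≈ 12.6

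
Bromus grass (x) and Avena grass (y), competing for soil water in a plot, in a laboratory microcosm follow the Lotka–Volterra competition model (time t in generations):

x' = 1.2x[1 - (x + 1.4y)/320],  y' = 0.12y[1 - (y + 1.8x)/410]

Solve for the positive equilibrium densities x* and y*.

x* ≈ 167, y* ≈ 109

Setting both brackets to zero gives the nullclines x + 1.4y = 320 and 1.8x + y = 410.
Substituting y = 410 - 1.8x into the first: x(1 - 1.4·1.8) = 320 - 1.4·410.
So x* = -254/-1.52 = 167, and then y* = 410 - 1.8·167 = 109.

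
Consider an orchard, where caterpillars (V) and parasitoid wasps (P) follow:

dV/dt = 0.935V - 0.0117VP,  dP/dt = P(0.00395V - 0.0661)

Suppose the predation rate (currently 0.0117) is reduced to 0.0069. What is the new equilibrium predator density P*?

P* ≈ 136

At the interior fixed point, setting dV/dt = 0 with V > 0 fixes P* = (prey growth rate)/(VP coefficient) — independent of the other coefficients.
With the change, P* = 0.935/0.0069 = 136; it rises from 79.9.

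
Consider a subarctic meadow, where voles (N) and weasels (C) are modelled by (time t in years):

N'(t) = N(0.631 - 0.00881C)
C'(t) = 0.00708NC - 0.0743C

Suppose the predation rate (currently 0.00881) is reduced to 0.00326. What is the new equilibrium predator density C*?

C* ≈ 194

At the interior fixed point, setting dN/dt = 0 with N > 0 fixes C* = (prey growth rate)/(NC coefficient) — independent of the other coefficients.
With the change, C* = 0.631/0.00326 = 194; it rises from 71.6.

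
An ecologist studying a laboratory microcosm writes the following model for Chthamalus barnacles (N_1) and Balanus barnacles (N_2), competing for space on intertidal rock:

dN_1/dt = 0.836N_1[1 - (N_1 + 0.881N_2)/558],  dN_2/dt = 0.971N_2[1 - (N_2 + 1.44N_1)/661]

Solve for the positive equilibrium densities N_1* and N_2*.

N_1* ≈ 90.6, N_2* ≈ 531

Setting both brackets to zero gives the nullclines N_1 + 0.881N_2 = 558 and 1.44N_1 + N_2 = 661.
Substituting N_2 = 661 - 1.44N_1 into the first: N_1(1 - 0.881·1.44) = 558 - 0.881·661.
So N_1* = -24.3/-0.269 = 90.6, and then N_2* = 661 - 1.44·90.6 = 531.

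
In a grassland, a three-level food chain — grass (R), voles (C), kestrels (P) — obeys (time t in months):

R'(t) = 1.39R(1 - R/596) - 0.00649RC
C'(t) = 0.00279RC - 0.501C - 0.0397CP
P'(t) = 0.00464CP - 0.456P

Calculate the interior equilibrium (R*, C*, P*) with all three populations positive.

From dP/dt = 0: 0.00464C* = 0.456, so C* = 98.3.
From dR/dt = 0: 1.39(1 - R*/596) = 0.00649·98.3, giving R* = 596·(1 - 0.459) = 323.
From dC/dt = 0: 0.00279·323 - 0.501 = 0.0397P*, so P* = 0.399/0.0397 = 10.

R* ≈ 323, C* ≈ 98.3, P* ≈ 10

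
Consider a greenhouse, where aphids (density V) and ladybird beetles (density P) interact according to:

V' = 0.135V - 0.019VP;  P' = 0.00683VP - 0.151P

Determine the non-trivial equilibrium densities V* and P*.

V* ≈ 22.1, P* ≈ 7.11

Set dP/dt = 0 with P > 0: 0.00683V - 0.151 = 0, so V* = 0.151/0.00683 = 22.1.
Set dV/dt = 0 with V > 0: 0.135 - 0.019P = 0, so P* = 0.135/0.019 = 7.11.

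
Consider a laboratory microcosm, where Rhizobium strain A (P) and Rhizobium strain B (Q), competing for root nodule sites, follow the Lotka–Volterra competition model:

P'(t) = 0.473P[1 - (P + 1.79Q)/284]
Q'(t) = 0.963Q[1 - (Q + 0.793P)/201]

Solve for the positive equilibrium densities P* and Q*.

Setting both brackets to zero gives the nullclines P + 1.79Q = 284 and 0.793P + Q = 201.
Substituting Q = 201 - 0.793P into the first: P(1 - 1.79·0.793) = 284 - 1.79·201.
So P* = -75.8/-0.419 = 181, and then Q* = 201 - 0.793·181 = 57.7.

P* ≈ 181, Q* ≈ 57.7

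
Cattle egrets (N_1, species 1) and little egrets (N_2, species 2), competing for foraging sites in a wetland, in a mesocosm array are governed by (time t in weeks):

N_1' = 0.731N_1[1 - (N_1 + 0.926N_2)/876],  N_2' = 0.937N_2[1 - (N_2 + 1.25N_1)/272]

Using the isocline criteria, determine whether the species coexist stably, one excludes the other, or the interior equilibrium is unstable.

species 1 excludes species 2

Compare the nullcline intercepts: K1/α12 = 876/0.926 = 946 > K2 = 272; K2/α21 = 272/1.25 = 218 < K1 = 876.
Since the inequalities point opposite ways, species 1 can invade but species 2 cannot.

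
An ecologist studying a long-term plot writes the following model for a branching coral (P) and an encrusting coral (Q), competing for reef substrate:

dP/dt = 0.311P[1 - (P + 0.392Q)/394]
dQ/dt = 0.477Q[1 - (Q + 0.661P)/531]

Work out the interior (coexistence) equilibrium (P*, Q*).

Setting both brackets to zero gives the nullclines P + 0.392Q = 394 and 0.661P + Q = 531.
Substituting Q = 531 - 0.661P into the first: P(1 - 0.392·0.661) = 394 - 0.392·531.
So P* = 186/0.741 = 251, and then Q* = 531 - 0.661·251 = 365.

P* ≈ 251, Q* ≈ 365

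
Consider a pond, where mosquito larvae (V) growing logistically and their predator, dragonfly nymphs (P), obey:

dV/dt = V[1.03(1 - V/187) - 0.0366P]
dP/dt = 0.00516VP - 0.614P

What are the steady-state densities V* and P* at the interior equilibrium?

V* ≈ 119, P* ≈ 10.2

From dP/dt = 0 with P > 0: 0.00516V* = 0.614, so V* = 119.
Substitute into dV/dt = 0: 1.03(1 - 119/187) = 0.0366P*.
The bracket is 0.364, giving P* = 0.375/0.0366 = 10.2.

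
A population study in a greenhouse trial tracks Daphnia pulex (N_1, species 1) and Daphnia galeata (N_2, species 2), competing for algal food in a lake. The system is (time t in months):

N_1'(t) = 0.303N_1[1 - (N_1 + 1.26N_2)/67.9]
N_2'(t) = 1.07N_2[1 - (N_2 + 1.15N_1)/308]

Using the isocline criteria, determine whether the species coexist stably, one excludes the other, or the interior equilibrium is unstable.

species 2 excludes species 1

Compare the nullcline intercepts: K1/α12 = 67.9/1.26 = 53.9 < K2 = 308; K2/α21 = 308/1.15 = 268 > K1 = 67.9.
Since the inequalities point opposite ways, species 2 can invade but species 1 cannot.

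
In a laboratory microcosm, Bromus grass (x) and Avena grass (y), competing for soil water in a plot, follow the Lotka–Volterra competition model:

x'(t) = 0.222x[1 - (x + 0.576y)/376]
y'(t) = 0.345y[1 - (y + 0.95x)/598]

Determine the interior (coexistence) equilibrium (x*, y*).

Setting both brackets to zero gives the nullclines x + 0.576y = 376 and 0.95x + y = 598.
Substituting y = 598 - 0.95x into the first: x(1 - 0.576·0.95) = 376 - 0.576·598.
So x* = 31.6/0.453 = 69.7, and then y* = 598 - 0.95·69.7 = 532.

x* ≈ 69.7, y* ≈ 532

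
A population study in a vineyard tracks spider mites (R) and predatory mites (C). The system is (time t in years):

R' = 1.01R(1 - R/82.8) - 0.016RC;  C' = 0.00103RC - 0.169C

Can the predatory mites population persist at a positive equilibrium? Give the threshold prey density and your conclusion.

The predator equation gives dC/dt > 0 only when R > 0.169/0.00103 = 164.
Without the predator, R → K = 82.8. Since 82.8 < 164, the predator cannot invade.

Threshold R = 164; K < 164, so no, the predator goes extinct.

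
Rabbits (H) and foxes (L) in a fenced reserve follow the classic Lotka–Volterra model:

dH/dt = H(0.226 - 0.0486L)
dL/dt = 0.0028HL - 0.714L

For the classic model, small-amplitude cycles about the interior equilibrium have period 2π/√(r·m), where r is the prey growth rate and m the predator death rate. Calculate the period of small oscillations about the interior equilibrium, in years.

Here r = 0.226 and m = 0.714, so r·m = 0.161.
ω = √0.161 = 0.402 per year, hence T = 2π/ω ≈ 15.6 years.

T ≈ 15.6 years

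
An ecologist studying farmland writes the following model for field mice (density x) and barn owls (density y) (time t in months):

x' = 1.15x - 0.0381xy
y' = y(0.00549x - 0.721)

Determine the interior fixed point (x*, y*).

x* ≈ 131, y* ≈ 30.2

Set dy/dt = 0 with y > 0: 0.00549x - 0.721 = 0, so x* = 0.721/0.00549 = 131.
Set dx/dt = 0 with x > 0: 1.15 - 0.0381y = 0, so y* = 1.15/0.0381 = 30.2.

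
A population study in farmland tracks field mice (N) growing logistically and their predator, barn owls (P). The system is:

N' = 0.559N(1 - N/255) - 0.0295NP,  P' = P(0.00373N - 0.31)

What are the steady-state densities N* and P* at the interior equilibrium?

N* ≈ 83.1, P* ≈ 12.8

From dP/dt = 0 with P > 0: 0.00373N* = 0.31, so N* = 83.1.
Substitute into dN/dt = 0: 0.559(1 - 83.1/255) = 0.0295P*.
The bracket is 0.674, giving P* = 0.377/0.0295 = 12.8.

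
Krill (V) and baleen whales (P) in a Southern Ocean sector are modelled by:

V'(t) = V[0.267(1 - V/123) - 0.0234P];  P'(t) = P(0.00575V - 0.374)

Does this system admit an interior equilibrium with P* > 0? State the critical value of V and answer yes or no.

Threshold V = 65; K > 65, so yes, the predator persists.

The predator equation gives dP/dt > 0 only when V > 0.374/0.00575 = 65.
Without the predator, V → K = 123. Since 123 > 65, the predator can invade and persist.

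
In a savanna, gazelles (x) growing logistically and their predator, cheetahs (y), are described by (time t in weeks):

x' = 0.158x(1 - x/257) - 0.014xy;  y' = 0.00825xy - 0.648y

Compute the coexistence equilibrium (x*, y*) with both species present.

From dy/dt = 0 with y > 0: 0.00825x* = 0.648, so x* = 78.5.
Substitute into dx/dt = 0: 0.158(1 - 78.5/257) = 0.014y*.
The bracket is 0.694, giving y* = 0.11/0.014 = 7.84.

x* ≈ 78.5, y* ≈ 7.84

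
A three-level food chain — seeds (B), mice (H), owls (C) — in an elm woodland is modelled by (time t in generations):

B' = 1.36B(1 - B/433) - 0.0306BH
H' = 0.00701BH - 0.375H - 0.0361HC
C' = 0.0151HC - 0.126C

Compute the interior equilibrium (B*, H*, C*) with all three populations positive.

B* ≈ 352, H* ≈ 8.34, C* ≈ 57.9

From dC/dt = 0: 0.0151H* = 0.126, so H* = 8.34.
From dB/dt = 0: 1.36(1 - B*/433) = 0.0306·8.34, giving B* = 433·(1 - 0.188) = 352.
From dH/dt = 0: 0.00701·352 - 0.375 = 0.0361C*, so C* = 2.09/0.0361 = 57.9.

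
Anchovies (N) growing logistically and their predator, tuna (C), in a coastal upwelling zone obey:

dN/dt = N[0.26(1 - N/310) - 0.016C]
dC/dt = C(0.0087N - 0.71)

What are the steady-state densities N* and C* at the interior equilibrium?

From dC/dt = 0 with C > 0: 0.0087N* = 0.71, so N* = 81.6.
Substitute into dN/dt = 0: 0.26(1 - 81.6/310) = 0.016C*.
The bracket is 0.737, giving C* = 0.192/0.016 = 12.

N* ≈ 81.6, C* ≈ 12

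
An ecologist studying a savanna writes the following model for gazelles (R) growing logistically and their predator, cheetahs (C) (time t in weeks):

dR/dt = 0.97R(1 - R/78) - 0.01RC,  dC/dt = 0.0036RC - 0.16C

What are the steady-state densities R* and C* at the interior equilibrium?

R* ≈ 44.4, C* ≈ 41.7

From dC/dt = 0 with C > 0: 0.0036R* = 0.16, so R* = 44.4.
Substitute into dR/dt = 0: 0.97(1 - 44.4/78) = 0.01C*.
The bracket is 0.43, giving C* = 0.417/0.01 = 41.7.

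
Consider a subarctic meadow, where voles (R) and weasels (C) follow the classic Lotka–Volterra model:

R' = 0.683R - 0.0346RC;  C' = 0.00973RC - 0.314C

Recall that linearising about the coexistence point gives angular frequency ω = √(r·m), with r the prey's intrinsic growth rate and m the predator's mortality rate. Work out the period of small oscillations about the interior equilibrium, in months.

T ≈ 13.6 months

Here r = 0.683 and m = 0.314, so r·m = 0.214.
ω = √0.214 = 0.463 per month, hence T = 2π/ω ≈ 13.6 months.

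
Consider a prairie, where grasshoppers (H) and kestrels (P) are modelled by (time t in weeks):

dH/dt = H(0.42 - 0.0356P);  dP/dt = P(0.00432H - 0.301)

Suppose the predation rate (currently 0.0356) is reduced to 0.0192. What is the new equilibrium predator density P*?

P* ≈ 21.9

At the interior fixed point, setting dH/dt = 0 with H > 0 fixes P* = (prey growth rate)/(HP coefficient) — independent of the other coefficients.
With the change, P* = 0.42/0.0192 = 21.9; it rises from 11.8.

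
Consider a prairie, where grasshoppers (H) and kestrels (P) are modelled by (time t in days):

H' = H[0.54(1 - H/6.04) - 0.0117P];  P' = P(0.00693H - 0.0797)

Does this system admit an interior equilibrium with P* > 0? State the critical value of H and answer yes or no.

The predator equation gives dP/dt > 0 only when H > 0.0797/0.00693 = 11.5.
Without the predator, H → K = 6.04. Since 6.04 < 11.5, the predator cannot invade.

Threshold H = 11.5; K < 11.5, so no, the predator goes extinct.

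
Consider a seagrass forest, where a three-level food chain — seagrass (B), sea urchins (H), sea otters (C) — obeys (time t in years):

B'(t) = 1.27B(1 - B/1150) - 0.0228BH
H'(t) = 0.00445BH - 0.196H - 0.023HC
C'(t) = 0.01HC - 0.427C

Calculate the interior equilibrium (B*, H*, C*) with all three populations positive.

B* ≈ 268, H* ≈ 42.7, C* ≈ 43.4

From dC/dt = 0: 0.01H* = 0.427, so H* = 42.7.
From dB/dt = 0: 1.27(1 - B*/1150) = 0.0228·42.7, giving B* = 1150·(1 - 0.767) = 268.
From dH/dt = 0: 0.00445·268 - 0.196 = 0.023C*, so C* = 0.999/0.023 = 43.4.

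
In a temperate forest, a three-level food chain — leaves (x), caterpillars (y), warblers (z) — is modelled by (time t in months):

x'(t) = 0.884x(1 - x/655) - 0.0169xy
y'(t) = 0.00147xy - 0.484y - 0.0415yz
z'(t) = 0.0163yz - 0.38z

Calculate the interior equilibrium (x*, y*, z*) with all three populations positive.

From dz/dt = 0: 0.0163y* = 0.38, so y* = 23.3.
From dx/dt = 0: 0.884(1 - x*/655) = 0.0169·23.3, giving x* = 655·(1 - 0.446) = 363.
From dy/dt = 0: 0.00147·363 - 0.484 = 0.0415z*, so z* = 0.0497/0.0415 = 1.2.

x* ≈ 363, y* ≈ 23.3, z* ≈ 1.2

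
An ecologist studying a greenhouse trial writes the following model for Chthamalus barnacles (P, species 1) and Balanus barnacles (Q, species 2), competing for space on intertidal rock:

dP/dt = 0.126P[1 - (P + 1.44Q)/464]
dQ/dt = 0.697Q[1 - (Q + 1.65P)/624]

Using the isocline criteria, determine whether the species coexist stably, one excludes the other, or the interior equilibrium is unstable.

Compare the nullcline intercepts: K1/α12 = 464/1.44 = 322 < K2 = 624; K2/α21 = 624/1.65 = 378 < K1 = 464.
Since both are reversed, neither can invade when rare; the interior point is a saddle.

unstable coexistence (outcome depends on initial conditions)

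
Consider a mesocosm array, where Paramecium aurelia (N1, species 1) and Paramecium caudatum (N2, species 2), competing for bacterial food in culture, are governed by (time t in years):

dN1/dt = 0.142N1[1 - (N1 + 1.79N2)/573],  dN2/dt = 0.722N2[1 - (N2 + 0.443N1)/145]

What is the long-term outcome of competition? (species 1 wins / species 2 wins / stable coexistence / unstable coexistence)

species 1 excludes species 2

Compare the nullcline intercepts: K1/α12 = 573/1.79 = 320 > K2 = 145; K2/α21 = 145/0.443 = 327 < K1 = 573.
Since the inequalities point opposite ways, species 1 can invade but species 2 cannot.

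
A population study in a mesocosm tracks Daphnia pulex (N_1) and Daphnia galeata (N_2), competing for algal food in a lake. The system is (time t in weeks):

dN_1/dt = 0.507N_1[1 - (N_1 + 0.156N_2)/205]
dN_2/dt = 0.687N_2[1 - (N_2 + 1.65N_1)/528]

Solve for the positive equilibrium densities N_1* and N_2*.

Setting both brackets to zero gives the nullclines N_1 + 0.156N_2 = 205 and 1.65N_1 + N_2 = 528.
Substituting N_2 = 528 - 1.65N_1 into the first: N_1(1 - 0.156·1.65) = 205 - 0.156·528.
So N_1* = 123/0.743 = 165, and then N_2* = 528 - 1.65·165 = 256.

N_1* ≈ 165, N_2* ≈ 256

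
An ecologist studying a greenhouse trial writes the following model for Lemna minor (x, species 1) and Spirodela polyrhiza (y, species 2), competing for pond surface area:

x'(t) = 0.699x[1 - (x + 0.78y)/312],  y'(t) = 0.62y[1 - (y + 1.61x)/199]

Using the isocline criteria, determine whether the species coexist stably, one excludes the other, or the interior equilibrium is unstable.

species 1 excludes species 2

Compare the nullcline intercepts: K1/α12 = 312/0.78 = 400 > K2 = 199; K2/α21 = 199/1.61 = 124 < K1 = 312.
Since the inequalities point opposite ways, species 1 can invade but species 2 cannot.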